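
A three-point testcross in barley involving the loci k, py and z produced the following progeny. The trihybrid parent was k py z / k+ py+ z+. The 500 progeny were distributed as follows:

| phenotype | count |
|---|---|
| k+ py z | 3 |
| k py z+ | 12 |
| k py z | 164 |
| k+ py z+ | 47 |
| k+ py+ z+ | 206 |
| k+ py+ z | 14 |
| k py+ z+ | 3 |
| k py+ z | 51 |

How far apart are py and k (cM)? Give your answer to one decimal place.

20.8 cM

The two rarest classes, k+ py z and k py+ z+, are the double crossovers. Comparing them with the parentals, only the k allele has switched, so k is the middle locus and the order is py – k – z.
Crossovers in the py–k interval produce the single-crossover classes k py+ z and k+ py z+ (51 + 47 = 98) plus the double crossovers (6).
RF(py–k) = (98 + 6) / 500 = 104/500 = 0.2080 → 20.8 cM.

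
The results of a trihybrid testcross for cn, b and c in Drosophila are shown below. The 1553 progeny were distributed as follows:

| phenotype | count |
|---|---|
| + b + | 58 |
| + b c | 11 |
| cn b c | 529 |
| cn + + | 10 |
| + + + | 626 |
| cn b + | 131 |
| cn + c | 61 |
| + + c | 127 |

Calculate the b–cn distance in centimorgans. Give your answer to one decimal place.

The two most frequent reciprocal classes, cn b c and + + +, are the parental types, so the F1 was cn b c / + + +.
The two rarest classes, + b c and cn + +, are the double crossovers. Comparing them with the parentals, only the cn allele has switched, so cn is the middle locus and the order is b – cn – c.
Crossovers in the b–cn interval produce the single-crossover classes cn + c and + b + (61 + 58 = 119) plus the double crossovers (21).
RF(b–cn) = (119 + 21) / 1553 = 140/1553 = 0.0901 → 9.0 centimorgans.

9.0 centimorgans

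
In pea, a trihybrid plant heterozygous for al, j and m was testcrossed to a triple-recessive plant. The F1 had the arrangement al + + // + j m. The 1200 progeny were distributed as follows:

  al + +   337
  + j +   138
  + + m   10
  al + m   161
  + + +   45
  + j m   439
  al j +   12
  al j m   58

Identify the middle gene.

j

The two rarest classes, al j + and + + m, are the double crossovers. Comparing them with the parentals, only the j allele has switched, so j is the middle locus and the order is m – j – al.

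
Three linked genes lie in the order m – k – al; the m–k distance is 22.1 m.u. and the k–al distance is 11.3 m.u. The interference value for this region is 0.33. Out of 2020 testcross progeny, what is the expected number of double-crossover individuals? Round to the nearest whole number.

34

Map distances give recombination frequencies of 0.221 and 0.113 for the two intervals.
With interference 0.33 (so coincidence = 0.67), expected double-crossover frequency = 0.221 × 0.113 × 0.67 = 0.01673.
Expected number = 0.01673 × 2020 = 33.80 ≈ 34.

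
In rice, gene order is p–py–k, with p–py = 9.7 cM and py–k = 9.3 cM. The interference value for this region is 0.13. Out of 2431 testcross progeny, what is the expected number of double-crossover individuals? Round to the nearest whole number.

19

Map distances give recombination frequencies of 0.097 and 0.093 for the two intervals.
With interference 0.13 (so coincidence = 0.87), expected double-crossover frequency = 0.097 × 0.093 × 0.87 = 0.00785.
Expected number = 0.00785 × 2431 = 19.08 ≈ 19.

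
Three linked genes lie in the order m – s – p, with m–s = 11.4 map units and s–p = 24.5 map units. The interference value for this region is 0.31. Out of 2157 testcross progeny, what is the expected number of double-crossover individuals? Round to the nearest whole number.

42

Map distances give recombination frequencies of 0.114 and 0.245 for the two intervals.
With interference 0.31 (so coincidence = 0.69), expected double-crossover frequency = 0.114 × 0.245 × 0.69 = 0.01927.
Expected number = 0.01927 × 2157 = 41.57 ≈ 42.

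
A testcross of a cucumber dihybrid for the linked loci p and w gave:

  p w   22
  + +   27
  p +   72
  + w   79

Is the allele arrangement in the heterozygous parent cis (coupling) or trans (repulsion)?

The two most frequent classes are + w (79) and p + (72); these are the parental (non-recombinant) types.
So the F1 carried + w on one chromosome and p + on the other — the recessive alleles are on opposite chromosomes (trans / repulsion).

trans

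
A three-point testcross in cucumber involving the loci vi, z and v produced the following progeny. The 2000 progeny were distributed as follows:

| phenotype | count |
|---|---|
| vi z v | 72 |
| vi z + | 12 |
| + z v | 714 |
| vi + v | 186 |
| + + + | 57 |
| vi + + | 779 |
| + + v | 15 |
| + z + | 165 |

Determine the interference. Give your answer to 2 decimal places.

0.08

The two most frequent reciprocal classes, + z v and vi + +, are the parental types, so the F1 was + z v / vi + +.
The two rarest classes, + + v and vi z +, are the double crossovers. Comparing them with the parentals, only the z allele has switched, so z is the middle locus and the order is vi – z – v.
vi–z: (129 + 27)/2000 = 0.0780; z–v: (351 + 27)/2000 = 0.1890.
Expected DCO frequency = 0.0780 × 0.1890 ≈ 0.01474; observed = 27/2000 ≈ 0.01350.
Coefficient of coincidence = 0.01350/0.01474 ≈ 0.92; interference = 1 − 0.92 = 0.08.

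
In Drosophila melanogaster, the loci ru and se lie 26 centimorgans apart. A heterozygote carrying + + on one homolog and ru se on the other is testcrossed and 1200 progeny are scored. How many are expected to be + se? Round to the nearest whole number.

156

A map distance of 26 centimorgans corresponds to a recombination frequency of 0.260.
The F1 is + + / ru se, so + se is a recombinant gamete class with expected frequency r/2 = 0.260/2 = 0.1300.
Expected number = 0.1300 × 1200 = 156.00 ≈ 156.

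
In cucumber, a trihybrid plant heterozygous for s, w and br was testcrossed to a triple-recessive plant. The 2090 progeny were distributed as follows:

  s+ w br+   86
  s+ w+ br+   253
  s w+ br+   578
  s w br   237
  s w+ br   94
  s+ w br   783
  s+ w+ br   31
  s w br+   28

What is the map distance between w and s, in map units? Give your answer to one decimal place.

The two most frequent reciprocal classes, s+ w br and s w+ br+, are the parental types, so the F1 was s+ w br / s w+ br+.
The two rarest classes, s+ w+ br and s w br+, are the double crossovers. Comparing them with the parentals, only the w allele has switched, so w is the middle locus and the order is s – w – br.
Crossovers in the s–w interval produce the single-crossover classes s w br and s+ w+ br+ (237 + 253 = 490) plus the double crossovers (59).
RF(s–w) = (490 + 59) / 2090 = 549/2090 = 0.2627 → 26.3 map units.

26.3 map units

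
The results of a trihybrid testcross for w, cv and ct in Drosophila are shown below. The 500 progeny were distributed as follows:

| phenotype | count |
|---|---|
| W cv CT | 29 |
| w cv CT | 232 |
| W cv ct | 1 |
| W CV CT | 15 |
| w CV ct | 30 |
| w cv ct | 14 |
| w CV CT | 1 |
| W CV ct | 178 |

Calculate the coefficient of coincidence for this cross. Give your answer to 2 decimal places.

The two most frequent reciprocal classes, w cv CT and W CV ct, are the parental types, so the F1 was w cv CT / W CV ct.
The two rarest classes, w CV CT and W cv ct, are the double crossovers. Comparing them with the parentals, only the cv allele has switched, so cv is the middle locus and the order is w – cv – ct.
w–cv: (59 + 2)/500 = 0.1220; cv–ct: (29 + 2)/500 = 0.0620.
Expected DCO frequency = 0.1220 × 0.0620 ≈ 0.00756; observed = 2/500 ≈ 0.00400.
Coefficient of coincidence = 0.00400/0.00756 ≈ 0.53.

0.53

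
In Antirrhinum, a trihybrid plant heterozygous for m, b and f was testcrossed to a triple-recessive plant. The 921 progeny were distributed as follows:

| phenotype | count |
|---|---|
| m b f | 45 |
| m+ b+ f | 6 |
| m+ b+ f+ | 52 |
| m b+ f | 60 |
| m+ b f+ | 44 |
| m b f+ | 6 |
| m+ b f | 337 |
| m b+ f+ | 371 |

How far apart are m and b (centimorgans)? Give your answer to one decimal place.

11.8 centimorgans

The two most frequent reciprocal classes, m b+ f+ and m+ b f, are the parental types, so the F1 was m b+ f+ / m+ b f.
The two rarest classes, m b f+ and m+ b+ f, are the double crossovers. Comparing them with the parentals, only the b allele has switched, so b is the middle locus and the order is f – b – m.
Crossovers in the b–m interval produce the single-crossover classes m+ b+ f+ and m b f (52 + 45 = 97) plus the double crossovers (12).
RF(b–m) = (97 + 12) / 921 = 109/921 = 0.1183 → 11.8 centimorgans.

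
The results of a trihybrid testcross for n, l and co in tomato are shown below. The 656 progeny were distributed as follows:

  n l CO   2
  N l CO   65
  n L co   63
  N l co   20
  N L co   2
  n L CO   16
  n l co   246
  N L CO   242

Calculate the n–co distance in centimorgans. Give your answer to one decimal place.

The two most frequent reciprocal classes, n l co and N L CO, are the parental types, so the F1 was n l co / N L CO.
The two rarest classes, n l CO and N L co, are the double crossovers. Comparing them with the parentals, only the co allele has switched, so co is the middle locus and the order is n – co – l.
Crossovers in the n–co interval produce the single-crossover classes N l co and n L CO (20 + 16 = 36) plus the double crossovers (4).
RF(n–co) = (36 + 4) / 656 = 40/656 = 0.0610 → 6.1 centimorgans.

6.1 centimorgans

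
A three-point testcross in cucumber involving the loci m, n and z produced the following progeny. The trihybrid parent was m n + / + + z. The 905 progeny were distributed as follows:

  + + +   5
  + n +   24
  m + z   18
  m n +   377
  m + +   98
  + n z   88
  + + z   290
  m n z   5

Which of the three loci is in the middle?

The two rarest classes, m n z and + + +, are the double crossovers. Comparing them with the parentals, only the z allele has switched, so z is the middle locus and the order is n – z – m.

z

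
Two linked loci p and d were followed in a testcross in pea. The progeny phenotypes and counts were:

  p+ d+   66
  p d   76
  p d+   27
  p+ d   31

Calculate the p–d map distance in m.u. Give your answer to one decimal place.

29.0 m.u.

The two most frequent classes, p+ d+ (66) and p d (76), are the parental types, so the F1 was p+ d+ / p d.
The recombinant classes are p+ d and p d+: 31 + 27 = 58.
Recombination frequency = 58/200 = 0.2900 ≈ 29.0%, i.e. 29.0 m.u.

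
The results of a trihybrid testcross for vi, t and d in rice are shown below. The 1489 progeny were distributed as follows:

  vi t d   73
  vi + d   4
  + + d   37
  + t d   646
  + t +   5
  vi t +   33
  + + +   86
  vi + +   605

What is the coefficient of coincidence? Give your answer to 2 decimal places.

1.01

The two most frequent reciprocal classes, vi + + and + t d, are the parental types, so the F1 was vi + + / + t d.
The two rarest classes, vi + d and + t +, are the double crossovers. Comparing them with the parentals, only the d allele has switched, so d is the middle locus and the order is vi – d – t.
vi–d: (159 + 9)/1489 = 0.1128; d–t: (70 + 9)/1489 = 0.0531.
Expected DCO frequency = 0.1128 × 0.0531 ≈ 0.00599; observed = 9/1489 ≈ 0.00604.
Coefficient of coincidence = 0.00604/0.00599 ≈ 1.01.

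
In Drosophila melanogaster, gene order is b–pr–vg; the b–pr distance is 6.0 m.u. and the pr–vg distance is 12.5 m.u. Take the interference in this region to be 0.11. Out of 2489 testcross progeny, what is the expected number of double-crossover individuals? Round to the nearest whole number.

17

Map distances give recombination frequencies of 0.060 and 0.125 for the two intervals.
With interference 0.11 (so coincidence = 0.89), expected double-crossover frequency = 0.060 × 0.125 × 0.89 = 0.00667.
Expected number = 0.00667 × 2489 = 16.61 ≈ 17.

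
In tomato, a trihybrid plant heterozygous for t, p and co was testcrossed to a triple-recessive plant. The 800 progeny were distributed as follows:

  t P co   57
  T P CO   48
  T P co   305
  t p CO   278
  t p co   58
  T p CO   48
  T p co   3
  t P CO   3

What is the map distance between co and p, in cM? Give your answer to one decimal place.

14.0 cM

The two most frequent reciprocal classes, t p CO and T P co, are the parental types, so the F1 was t p CO / T P co.
The two rarest classes, t P CO and T p co, are the double crossovers. Comparing them with the parentals, only the p allele has switched, so p is the middle locus and the order is t – p – co.
Crossovers in the p–co interval produce the single-crossover classes t p co and T P CO (58 + 48 = 106) plus the double crossovers (6).
RF(p–co) = (106 + 6) / 800 = 112/800 = 0.1400 → 14.0 cM.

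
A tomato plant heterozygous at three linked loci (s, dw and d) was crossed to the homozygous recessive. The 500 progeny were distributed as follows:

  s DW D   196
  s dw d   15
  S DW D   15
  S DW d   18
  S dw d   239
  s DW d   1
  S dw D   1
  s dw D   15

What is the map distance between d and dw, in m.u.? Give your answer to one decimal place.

7.0 m.u.

The two most frequent reciprocal classes, s DW D and S dw d, are the parental types, so the F1 was s DW D / S dw d.
The two rarest classes, s DW d and S dw D, are the double crossovers. Comparing them with the parentals, only the d allele has switched, so d is the middle locus and the order is s – d – dw.
Crossovers in the d–dw interval produce the single-crossover classes s dw D and S DW d (15 + 18 = 33) plus the double crossovers (2).
RF(d–dw) = (33 + 2) / 500 = 35/500 = 0.0700 → 7.0 m.u.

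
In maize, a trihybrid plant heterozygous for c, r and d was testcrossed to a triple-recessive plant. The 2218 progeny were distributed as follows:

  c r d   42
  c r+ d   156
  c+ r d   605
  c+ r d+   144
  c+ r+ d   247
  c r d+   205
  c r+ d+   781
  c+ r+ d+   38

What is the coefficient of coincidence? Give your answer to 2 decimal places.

The two most frequent reciprocal classes, c+ r d and c r+ d+, are the parental types, so the F1 was c+ r d / c r+ d+.
The two rarest classes, c r d and c+ r+ d+, are the double crossovers. Comparing them with the parentals, only the c allele has switched, so c is the middle locus and the order is d – c – r.
d–c: (300 + 80)/2218 = 0.1713; c–r: (452 + 80)/2218 = 0.2399.
Expected DCO frequency = 0.1713 × 0.2399 ≈ 0.04109; observed = 80/2218 ≈ 0.03607.
Coefficient of coincidence = 0.03607/0.04109 ≈ 0.88.

0.88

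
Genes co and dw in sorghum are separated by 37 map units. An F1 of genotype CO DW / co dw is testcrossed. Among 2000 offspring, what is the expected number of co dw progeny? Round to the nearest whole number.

630

A map distance of 37 map units corresponds to a recombination frequency of 0.370.
The F1 is CO DW / co dw, so co dw is a parental gamete class with expected frequency (1 − r)/2 = 0.630/2 = 0.3150.
Expected number = 0.3150 × 2000 = 630.00 ≈ 630.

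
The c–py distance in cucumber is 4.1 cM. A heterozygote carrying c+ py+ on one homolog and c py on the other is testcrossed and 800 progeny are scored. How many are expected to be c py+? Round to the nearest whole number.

16

A map distance of 4.1 cM corresponds to a recombination frequency of 0.041.
The F1 is c+ py+ / c py, so c py+ is a recombinant gamete class with expected frequency r/2 = 0.041/2 = 0.0205.
Expected number = 0.0205 × 800 = 16.40 ≈ 16.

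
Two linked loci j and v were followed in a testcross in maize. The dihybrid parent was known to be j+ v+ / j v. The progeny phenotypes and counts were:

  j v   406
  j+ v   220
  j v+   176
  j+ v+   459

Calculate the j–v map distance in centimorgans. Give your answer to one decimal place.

The recombinant classes are j+ v and j v+: 220 + 176 = 396.
Recombination frequency = 396/1261 = 0.3140 ≈ 31.4%, i.e. 31.4 centimorgans.

31.4 centimorgans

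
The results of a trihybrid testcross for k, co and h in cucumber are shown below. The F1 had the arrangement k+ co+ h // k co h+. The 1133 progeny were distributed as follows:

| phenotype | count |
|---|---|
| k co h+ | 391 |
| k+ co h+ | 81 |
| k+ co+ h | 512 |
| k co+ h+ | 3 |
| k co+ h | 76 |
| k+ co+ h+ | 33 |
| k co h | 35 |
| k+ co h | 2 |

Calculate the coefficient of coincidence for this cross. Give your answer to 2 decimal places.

0.48

The two rarest classes, k+ co h and k co+ h+, are the double crossovers. Comparing them with the parentals, only the co allele has switched, so co is the middle locus and the order is h – co – k.
h–co: (68 + 5)/1133 = 0.0644; co–k: (157 + 5)/1133 = 0.1430.
Expected DCO frequency = 0.0644 × 0.1430 ≈ 0.00921; observed = 5/1133 ≈ 0.00441.
Coefficient of coincidence = 0.00441/0.00921 ≈ 0.48.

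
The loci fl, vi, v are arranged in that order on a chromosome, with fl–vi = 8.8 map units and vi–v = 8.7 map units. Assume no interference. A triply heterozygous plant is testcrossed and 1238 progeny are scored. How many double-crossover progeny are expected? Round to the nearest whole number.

Map distances give recombination frequencies of 0.088 and 0.087 for the two intervals.
With no interference, expected double-crossover frequency = 0.088 × 0.087 = 0.00766.
Expected number = 0.00766 × 1238 = 9.48 ≈ 9.

9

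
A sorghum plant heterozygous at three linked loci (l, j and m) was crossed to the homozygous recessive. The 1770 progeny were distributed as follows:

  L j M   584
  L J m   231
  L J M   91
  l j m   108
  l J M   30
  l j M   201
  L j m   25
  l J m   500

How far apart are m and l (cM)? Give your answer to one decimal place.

The two most frequent reciprocal classes, l J m and L j M, are the parental types, so the F1 was l J m / L j M.
The two rarest classes, l J M and L j m, are the double crossovers. Comparing them with the parentals, only the m allele has switched, so m is the middle locus and the order is j – m – l.
Crossovers in the m–l interval produce the single-crossover classes L J m and l j M (231 + 201 = 432) plus the double crossovers (55).
RF(m–l) = (432 + 55) / 1770 = 487/1770 = 0.2751 → 27.5 cM.

27.5 cM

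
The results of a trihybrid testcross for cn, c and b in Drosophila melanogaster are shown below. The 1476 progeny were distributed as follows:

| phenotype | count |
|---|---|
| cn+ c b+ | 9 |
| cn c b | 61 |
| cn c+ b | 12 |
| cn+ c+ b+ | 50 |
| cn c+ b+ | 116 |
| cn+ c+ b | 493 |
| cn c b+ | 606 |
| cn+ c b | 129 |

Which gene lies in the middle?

The two most frequent reciprocal classes, cn c b+ and cn+ c+ b, are the parental types, so the F1 was cn c b+ / cn+ c+ b.
The two rarest classes, cn+ c b+ and cn c+ b, are the double crossovers. Comparing them with the parentals, only the cn allele has switched, so cn is the middle locus and the order is b – cn – c.

cn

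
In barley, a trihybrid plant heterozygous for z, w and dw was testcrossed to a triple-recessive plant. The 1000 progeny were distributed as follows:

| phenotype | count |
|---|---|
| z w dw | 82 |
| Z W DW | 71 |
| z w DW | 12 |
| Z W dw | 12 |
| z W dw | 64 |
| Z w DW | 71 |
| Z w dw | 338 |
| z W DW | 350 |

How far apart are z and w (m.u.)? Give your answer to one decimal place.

17.7 m.u.

The two most frequent reciprocal classes, Z w dw and z W DW, are the parental types, so the F1 was Z w dw / z W DW.
The two rarest classes, Z W dw and z w DW, are the double crossovers. Comparing them with the parentals, only the w allele has switched, so w is the middle locus and the order is z – w – dw.
Crossovers in the z–w interval produce the single-crossover classes z w dw and Z W DW (82 + 71 = 153) plus the double crossovers (24).
RF(z–w) = (153 + 24) / 1000 = 177/1000 = 0.1770 → 17.7 m.u.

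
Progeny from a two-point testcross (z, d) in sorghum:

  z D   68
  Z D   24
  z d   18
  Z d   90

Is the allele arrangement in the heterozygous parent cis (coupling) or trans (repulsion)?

trans

The two most frequent classes are Z d (90) and z D (68); these are the parental (non-recombinant) types.
So the F1 carried Z d on one chromosome and z D on the other — the recessive alleles are on opposite chromosomes (trans / repulsion).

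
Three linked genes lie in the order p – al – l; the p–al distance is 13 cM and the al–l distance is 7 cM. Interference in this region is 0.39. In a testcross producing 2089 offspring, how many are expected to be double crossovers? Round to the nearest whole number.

Map distances give recombination frequencies of 0.130 and 0.070 for the two intervals.
With interference 0.39 (so coincidence = 0.61), expected double-crossover frequency = 0.130 × 0.070 × 0.61 = 0.00555.
Expected number = 0.00555 × 2089 = 11.60 ≈ 12.

12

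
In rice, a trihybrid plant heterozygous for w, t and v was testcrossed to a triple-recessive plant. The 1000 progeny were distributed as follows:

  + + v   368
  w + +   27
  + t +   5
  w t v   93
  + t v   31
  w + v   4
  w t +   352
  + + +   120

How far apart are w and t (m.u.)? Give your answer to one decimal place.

6.7 m.u.

The two most frequent reciprocal classes, + + v and w t +, are the parental types, so the F1 was + + v / w t +.
The two rarest classes, w + v and + t +, are the double crossovers. Comparing them with the parentals, only the w allele has switched, so w is the middle locus and the order is v – w – t.
Crossovers in the w–t interval produce the single-crossover classes + t v and w + + (31 + 27 = 58) plus the double crossovers (9).
RF(w–t) = (58 + 9) / 1000 = 67/1000 = 0.0670 → 6.7 m.u.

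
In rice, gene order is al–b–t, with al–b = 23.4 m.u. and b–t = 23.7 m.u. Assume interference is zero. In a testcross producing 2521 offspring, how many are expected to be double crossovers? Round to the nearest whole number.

140

Map distances give recombination frequencies of 0.234 and 0.237 for the two intervals.
With no interference, expected double-crossover frequency = 0.234 × 0.237 = 0.05546.
Expected number = 0.05546 × 2521 = 139.81 ≈ 140.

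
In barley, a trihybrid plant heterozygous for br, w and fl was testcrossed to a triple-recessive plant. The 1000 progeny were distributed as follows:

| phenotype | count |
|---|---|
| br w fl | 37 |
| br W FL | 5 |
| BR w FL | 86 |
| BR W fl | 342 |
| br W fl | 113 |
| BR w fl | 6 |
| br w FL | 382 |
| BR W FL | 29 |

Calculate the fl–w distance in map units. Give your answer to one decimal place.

The two most frequent reciprocal classes, BR W fl and br w FL, are the parental types, so the F1 was BR W fl / br w FL.
The two rarest classes, BR w fl and br W FL, are the double crossovers. Comparing them with the parentals, only the w allele has switched, so w is the middle locus and the order is br – w – fl.
Crossovers in the w–fl interval produce the single-crossover classes BR W FL and br w fl (29 + 37 = 66) plus the double crossovers (11).
RF(w–fl) = (66 + 11) / 1000 = 77/1000 = 0.0770 → 7.7 map units.

7.7 map units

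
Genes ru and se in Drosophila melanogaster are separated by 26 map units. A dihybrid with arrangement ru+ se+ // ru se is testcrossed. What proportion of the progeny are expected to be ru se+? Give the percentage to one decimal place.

A map distance of 26 map units corresponds to a recombination frequency of 0.260.
The F1 is ru+ se+ / ru se, so ru se+ is a recombinant gamete class with expected frequency r/2 = 0.260/2 = 0.1300.
That is 0.1300 = 13.0% of the progeny.

13.0%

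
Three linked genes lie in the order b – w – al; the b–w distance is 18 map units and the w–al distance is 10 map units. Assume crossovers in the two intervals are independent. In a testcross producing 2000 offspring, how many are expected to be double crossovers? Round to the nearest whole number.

36

Map distances give recombination frequencies of 0.180 and 0.100 for the two intervals.
With no interference, expected double-crossover frequency = 0.180 × 0.100 = 0.01800.
Expected number = 0.01800 × 2000 = 36.00 ≈ 36.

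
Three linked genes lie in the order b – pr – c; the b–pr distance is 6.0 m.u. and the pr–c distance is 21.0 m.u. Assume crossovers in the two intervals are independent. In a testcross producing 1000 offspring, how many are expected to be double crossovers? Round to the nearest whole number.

Map distances give recombination frequencies of 0.060 and 0.210 for the two intervals.
With no interference, expected double-crossover frequency = 0.060 × 0.210 = 0.01260.
Expected number = 0.01260 × 1000 = 12.60 ≈ 13.

13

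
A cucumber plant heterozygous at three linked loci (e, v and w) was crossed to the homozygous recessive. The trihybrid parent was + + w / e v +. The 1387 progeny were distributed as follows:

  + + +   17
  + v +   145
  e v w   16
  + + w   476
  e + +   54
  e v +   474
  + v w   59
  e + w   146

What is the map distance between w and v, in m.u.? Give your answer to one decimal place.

The two rarest classes, + + + and e v w, are the double crossovers. Comparing them with the parentals, only the w allele has switched, so w is the middle locus and the order is e – w – v.
Crossovers in the w–v interval produce the single-crossover classes + v w and e + + (59 + 54 = 113) plus the double crossovers (33).
RF(w–v) = (113 + 33) / 1387 = 146/1387 = 0.1053 → 10.5 m.u.

10.5 m.u.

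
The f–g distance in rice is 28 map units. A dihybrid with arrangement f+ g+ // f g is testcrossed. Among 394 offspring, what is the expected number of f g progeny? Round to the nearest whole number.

A map distance of 28 map units corresponds to a recombination frequency of 0.280.
The F1 is f+ g+ / f g, so f g is a parental gamete class with expected frequency (1 − r)/2 = 0.720/2 = 0.3600.
Expected number = 0.3600 × 394 = 141.84 ≈ 142.

142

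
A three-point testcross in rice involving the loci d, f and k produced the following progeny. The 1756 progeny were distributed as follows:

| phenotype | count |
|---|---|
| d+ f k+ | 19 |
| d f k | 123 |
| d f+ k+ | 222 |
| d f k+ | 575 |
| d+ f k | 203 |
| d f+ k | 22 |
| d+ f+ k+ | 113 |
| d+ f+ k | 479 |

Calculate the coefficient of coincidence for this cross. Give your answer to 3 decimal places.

The two most frequent reciprocal classes, d f k+ and d+ f+ k, are the parental types, so the F1 was d f k+ / d+ f+ k.
The two rarest classes, d+ f k+ and d f+ k, are the double crossovers. Comparing them with the parentals, only the d allele has switched, so d is the middle locus and the order is k – d – f.
k–d: (236 + 41)/1756 = 0.1577; d–f: (425 + 41)/1756 = 0.2654.
Expected DCO frequency = 0.1577 × 0.2654 ≈ 0.04185; observed = 41/1756 ≈ 0.02335.
Coefficient of coincidence = 0.02335/0.04185 ≈ 0.558.

0.558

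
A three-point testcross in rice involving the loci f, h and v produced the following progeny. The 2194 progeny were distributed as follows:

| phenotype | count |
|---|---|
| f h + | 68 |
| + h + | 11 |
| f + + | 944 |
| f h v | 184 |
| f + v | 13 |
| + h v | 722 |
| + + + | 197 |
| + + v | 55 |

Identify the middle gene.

v

The two most frequent reciprocal classes, + h v and f + +, are the parental types, so the F1 was + h v / f + +.
The two rarest classes, + h + and f + v, are the double crossovers. Comparing them with the parentals, only the v allele has switched, so v is the middle locus and the order is h – v – f.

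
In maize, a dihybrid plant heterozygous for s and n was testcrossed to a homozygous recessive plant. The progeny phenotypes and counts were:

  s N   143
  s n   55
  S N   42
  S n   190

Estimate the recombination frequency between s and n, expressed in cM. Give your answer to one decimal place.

22.6 cM

The two most frequent classes, S n (190) and s N (143), are the parental types, so the F1 was S n / s N.
The recombinant classes are S N and s n: 42 + 55 = 97.
Recombination frequency = 97/430 = 0.2256 ≈ 22.6%, i.e. 22.6 cM.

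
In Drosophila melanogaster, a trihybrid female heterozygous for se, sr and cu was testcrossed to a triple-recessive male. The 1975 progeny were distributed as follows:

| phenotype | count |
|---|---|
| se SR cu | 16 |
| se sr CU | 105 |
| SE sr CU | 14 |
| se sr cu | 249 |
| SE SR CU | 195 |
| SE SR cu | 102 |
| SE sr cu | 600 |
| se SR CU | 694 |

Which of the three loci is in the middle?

cu

The two most frequent reciprocal classes, se SR CU and SE sr cu, are the parental types, so the F1 was se SR CU / SE sr cu.
The two rarest classes, se SR cu and SE sr CU, are the double crossovers. Comparing them with the parentals, only the cu allele has switched, so cu is the middle locus and the order is se – cu – sr.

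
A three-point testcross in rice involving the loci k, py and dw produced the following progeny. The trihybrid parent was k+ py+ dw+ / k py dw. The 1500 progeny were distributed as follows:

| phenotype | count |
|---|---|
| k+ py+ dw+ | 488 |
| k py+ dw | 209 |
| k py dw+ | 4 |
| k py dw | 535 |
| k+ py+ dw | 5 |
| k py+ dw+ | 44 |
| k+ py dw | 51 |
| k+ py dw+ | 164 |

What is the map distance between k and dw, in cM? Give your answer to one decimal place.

The two rarest classes, k+ py+ dw and k py dw+, are the double crossovers. Comparing them with the parentals, only the dw allele has switched, so dw is the middle locus and the order is py – dw – k.
Crossovers in the dw–k interval produce the single-crossover classes k py+ dw+ and k+ py dw (44 + 51 = 95) plus the double crossovers (9).
RF(dw–k) = (95 + 9) / 1500 = 104/1500 = 0.0693 → 6.9 cM.

6.9 cM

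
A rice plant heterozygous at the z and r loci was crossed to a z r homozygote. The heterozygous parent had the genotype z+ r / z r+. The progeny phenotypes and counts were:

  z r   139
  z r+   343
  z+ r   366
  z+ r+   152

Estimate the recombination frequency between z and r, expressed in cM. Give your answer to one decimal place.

29.1 cM

The recombinant classes are z+ r+ and z r: 152 + 139 = 291.
Recombination frequency = 291/1000 = 0.2910 ≈ 29.1%, i.e. 29.1 cM.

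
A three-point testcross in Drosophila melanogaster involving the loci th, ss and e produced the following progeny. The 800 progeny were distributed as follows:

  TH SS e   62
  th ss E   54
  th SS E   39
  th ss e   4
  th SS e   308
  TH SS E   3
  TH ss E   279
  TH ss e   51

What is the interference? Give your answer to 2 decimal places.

0.53

The two most frequent reciprocal classes, th SS e and TH ss E, are the parental types, so the F1 was th SS e / TH ss E.
The two rarest classes, th ss e and TH SS E, are the double crossovers. Comparing them with the parentals, only the ss allele has switched, so ss is the middle locus and the order is e – ss – th.
e–ss: (90 + 7)/800 = 0.1212; ss–th: (116 + 7)/800 = 0.1537.
Expected DCO frequency = 0.1212 × 0.1537 ≈ 0.01863; observed = 7/800 ≈ 0.00875.
Coefficient of coincidence = 0.00875/0.01863 ≈ 0.47; interference = 1 − 0.47 = 0.53.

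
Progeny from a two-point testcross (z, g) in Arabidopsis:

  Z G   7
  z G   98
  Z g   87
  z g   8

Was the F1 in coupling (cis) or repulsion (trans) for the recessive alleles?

trans

The two most frequent classes are Z g (87) and z G (98); these are the parental (non-recombinant) types.
So the F1 carried Z g on one chromosome and z G on the other — the recessive alleles are on opposite chromosomes (trans / repulsion).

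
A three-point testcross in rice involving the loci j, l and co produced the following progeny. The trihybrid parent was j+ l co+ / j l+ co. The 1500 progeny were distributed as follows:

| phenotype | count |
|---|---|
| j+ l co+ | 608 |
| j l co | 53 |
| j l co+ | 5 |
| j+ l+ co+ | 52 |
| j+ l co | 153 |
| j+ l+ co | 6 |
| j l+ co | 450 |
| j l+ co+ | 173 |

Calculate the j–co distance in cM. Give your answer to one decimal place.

The two rarest classes, j l co+ and j+ l+ co, are the double crossovers. Comparing them with the parentals, only the j allele has switched, so j is the middle locus and the order is l – j – co.
Crossovers in the j–co interval produce the single-crossover classes j+ l co and j l+ co+ (153 + 173 = 326) plus the double crossovers (11).
RF(j–co) = (326 + 11) / 1500 = 337/1500 = 0.2247 → 22.5 cM.

22.5 cM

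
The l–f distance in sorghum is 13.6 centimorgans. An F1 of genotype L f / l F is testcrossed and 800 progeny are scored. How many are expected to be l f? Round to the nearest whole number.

54

A map distance of 13.6 centimorgans corresponds to a recombination frequency of 0.136.
The F1 is L f / l F, so l f is a recombinant gamete class with expected frequency r/2 = 0.136/2 = 0.0680.
Expected number = 0.0680 × 800 = 54.40 ≈ 54.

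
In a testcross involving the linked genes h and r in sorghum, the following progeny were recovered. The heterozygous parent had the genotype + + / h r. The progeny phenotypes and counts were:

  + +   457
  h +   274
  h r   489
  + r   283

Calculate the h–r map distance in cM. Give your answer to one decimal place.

37.1 cM

The recombinant classes are + r and h +: 283 + 274 = 557.
Recombination frequency = 557/1503 = 0.3706 ≈ 37.1%, i.e. 37.1 cM.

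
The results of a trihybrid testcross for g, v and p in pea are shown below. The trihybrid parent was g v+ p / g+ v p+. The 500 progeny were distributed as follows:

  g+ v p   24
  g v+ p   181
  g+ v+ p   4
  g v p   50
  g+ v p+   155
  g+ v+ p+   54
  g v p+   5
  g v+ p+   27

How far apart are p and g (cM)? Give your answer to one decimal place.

The two rarest classes, g+ v+ p and g v p+, are the double crossovers. Comparing them with the parentals, only the g allele has switched, so g is the middle locus and the order is p – g – v.
Crossovers in the p–g interval produce the single-crossover classes g v+ p+ and g+ v p (27 + 24 = 51) plus the double crossovers (9).
RF(p–g) = (51 + 9) / 500 = 60/500 = 0.1200 → 12.0 cM.

12.0 cM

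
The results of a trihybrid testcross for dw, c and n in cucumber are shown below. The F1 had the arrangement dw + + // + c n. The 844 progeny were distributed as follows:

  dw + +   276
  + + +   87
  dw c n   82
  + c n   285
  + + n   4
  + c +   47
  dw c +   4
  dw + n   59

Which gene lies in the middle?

The two rarest classes, dw c + and + + n, are the double crossovers. Comparing them with the parentals, only the c allele has switched, so c is the middle locus and the order is dw – c – n.

c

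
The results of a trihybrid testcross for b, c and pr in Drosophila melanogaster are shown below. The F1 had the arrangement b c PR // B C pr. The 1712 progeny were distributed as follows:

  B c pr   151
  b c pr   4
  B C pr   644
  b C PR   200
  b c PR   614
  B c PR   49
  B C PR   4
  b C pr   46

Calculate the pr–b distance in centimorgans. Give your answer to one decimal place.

The two rarest classes, b c pr and B C PR, are the double crossovers. Comparing them with the parentals, only the pr allele has switched, so pr is the middle locus and the order is b – pr – c.
Crossovers in the b–pr interval produce the single-crossover classes B c PR and b C pr (49 + 46 = 95) plus the double crossovers (8).
RF(b–pr) = (95 + 8) / 1712 = 103/1712 = 0.0602 → 6.0 centimorgans.

6.0 centimorgans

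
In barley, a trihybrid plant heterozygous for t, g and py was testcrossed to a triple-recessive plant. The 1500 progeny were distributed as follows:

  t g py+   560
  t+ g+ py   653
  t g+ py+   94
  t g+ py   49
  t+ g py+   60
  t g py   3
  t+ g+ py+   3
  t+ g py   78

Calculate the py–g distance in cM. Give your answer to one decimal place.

11.9 cM

The two most frequent reciprocal classes, t g py+ and t+ g+ py, are the parental types, so the F1 was t g py+ / t+ g+ py.
The two rarest classes, t g py and t+ g+ py+, are the double crossovers. Comparing them with the parentals, only the py allele has switched, so py is the middle locus and the order is g – py – t.
Crossovers in the g–py interval produce the single-crossover classes t g+ py+ and t+ g py (94 + 78 = 172) plus the double crossovers (6).
RF(g–py) = (172 + 6) / 1500 = 178/1500 = 0.1187 → 11.9 cM.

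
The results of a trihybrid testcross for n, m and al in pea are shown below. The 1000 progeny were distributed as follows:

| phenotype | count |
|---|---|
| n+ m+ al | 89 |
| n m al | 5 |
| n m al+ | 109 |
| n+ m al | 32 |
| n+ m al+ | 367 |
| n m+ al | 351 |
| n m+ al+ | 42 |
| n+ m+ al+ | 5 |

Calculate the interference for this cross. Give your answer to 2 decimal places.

The two most frequent reciprocal classes, n+ m al+ and n m+ al, are the parental types, so the F1 was n+ m al+ / n m+ al.
The two rarest classes, n+ m+ al+ and n m al, are the double crossovers. Comparing them with the parentals, only the m allele has switched, so m is the middle locus and the order is al – m – n.
al–m: (74 + 10)/1000 = 0.0840; m–n: (198 + 10)/1000 = 0.2080.
Expected DCO frequency = 0.0840 × 0.2080 ≈ 0.01747; observed = 10/1000 ≈ 0.01000.
Coefficient of coincidence = 0.01000/0.01747 ≈ 0.57; interference = 1 − 0.57 = 0.43.

0.43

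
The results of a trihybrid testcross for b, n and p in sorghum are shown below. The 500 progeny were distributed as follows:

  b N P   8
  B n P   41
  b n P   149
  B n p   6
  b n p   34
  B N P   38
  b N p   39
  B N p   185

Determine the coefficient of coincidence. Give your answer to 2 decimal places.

The two most frequent reciprocal classes, b n P and B N p, are the parental types, so the F1 was b n P / B N p.
The two rarest classes, b N P and B n p, are the double crossovers. Comparing them with the parentals, only the n allele has switched, so n is the middle locus and the order is b – n – p.
b–n: (80 + 14)/500 = 0.1880; n–p: (72 + 14)/500 = 0.1720.
Expected DCO frequency = 0.1880 × 0.1720 ≈ 0.03234; observed = 14/500 ≈ 0.02800.
Coefficient of coincidence = 0.02800/0.03234 ≈ 0.87.

0.87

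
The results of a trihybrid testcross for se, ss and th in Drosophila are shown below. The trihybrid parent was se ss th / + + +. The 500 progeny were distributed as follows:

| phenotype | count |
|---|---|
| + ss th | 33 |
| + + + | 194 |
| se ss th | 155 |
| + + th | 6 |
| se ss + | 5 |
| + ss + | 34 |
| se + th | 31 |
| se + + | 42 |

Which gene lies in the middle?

th

The two rarest classes, se ss + and + + th, are the double crossovers. Comparing them with the parentals, only the th allele has switched, so th is the middle locus and the order is se – th – ss.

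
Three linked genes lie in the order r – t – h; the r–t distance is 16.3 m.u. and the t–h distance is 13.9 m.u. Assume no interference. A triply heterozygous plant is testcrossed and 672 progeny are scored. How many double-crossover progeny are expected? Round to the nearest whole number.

15

Map distances give recombination frequencies of 0.163 and 0.139 for the two intervals.
With no interference, expected double-crossover frequency = 0.163 × 0.139 = 0.02266.
Expected number = 0.02266 × 672 = 15.23 ≈ 15.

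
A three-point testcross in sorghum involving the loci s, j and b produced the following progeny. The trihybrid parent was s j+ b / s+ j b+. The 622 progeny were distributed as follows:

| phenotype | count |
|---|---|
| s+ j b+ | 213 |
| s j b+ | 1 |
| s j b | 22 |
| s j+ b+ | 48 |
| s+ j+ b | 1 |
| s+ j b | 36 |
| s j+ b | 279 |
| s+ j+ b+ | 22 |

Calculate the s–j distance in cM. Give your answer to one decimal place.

The two rarest classes, s+ j+ b and s j b+, are the double crossovers. Comparing them with the parentals, only the s allele has switched, so s is the middle locus and the order is b – s – j.
Crossovers in the s–j interval produce the single-crossover classes s j b and s+ j+ b+ (22 + 22 = 44) plus the double crossovers (2).
RF(s–j) = (44 + 2) / 622 = 46/622 = 0.0740 → 7.4 cM.

7.4 cM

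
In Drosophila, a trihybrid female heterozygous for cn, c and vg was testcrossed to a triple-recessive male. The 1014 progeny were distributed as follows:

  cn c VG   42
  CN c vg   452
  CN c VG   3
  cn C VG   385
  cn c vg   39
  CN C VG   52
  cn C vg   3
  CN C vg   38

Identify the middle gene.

vg

The two most frequent reciprocal classes, CN c vg and cn C VG, are the parental types, so the F1 was CN c vg / cn C VG.
The two rarest classes, CN c VG and cn C vg, are the double crossovers. Comparing them with the parentals, only the vg allele has switched, so vg is the middle locus and the order is c – vg – cn.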